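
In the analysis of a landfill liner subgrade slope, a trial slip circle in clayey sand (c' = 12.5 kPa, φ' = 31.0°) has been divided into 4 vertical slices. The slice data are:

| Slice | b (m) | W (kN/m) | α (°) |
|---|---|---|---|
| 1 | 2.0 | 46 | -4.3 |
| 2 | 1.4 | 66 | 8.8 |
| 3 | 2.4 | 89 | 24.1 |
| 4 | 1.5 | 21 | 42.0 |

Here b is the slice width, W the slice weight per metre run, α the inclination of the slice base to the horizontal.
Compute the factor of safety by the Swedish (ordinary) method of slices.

FS = 3.96

Ordinary method of slices: FS = Σ[c'·Δl_i + (W_i cosα_i)·tanφ'] / Σ W_i sinα_i, with Δl_i = b_i / cosα_i.
Slice 1: Δl = 2.0/cos(-4.3°) = 2.006 m; N'_1 = 46·cos(-4.3°) = 45.9; c'Δl = 25.07; W sinα = -3.4
Slice 2: Δl = 1.4/cos8.8° = 1.417 m; N'_2 = 66·cos8.8° = 65.2; c'Δl = 17.71; W sinα = 10.1
Slice 3: Δl = 2.4/cos24.1° = 2.629 m; N'_3 = 89·cos24.1° = 81.2; c'Δl = 32.86; W sinα = 36.3
Slice 4: Δl = 1.5/cos42.0° = 2.018 m; N'_4 = 21·cos42.0° = 15.6; c'Δl = 25.23; W sinα = 14.1
Σc'Δl = 100.9 kN/m; ΣN' = 207.9 kN/m; ΣW sinα = 57.0 kN/m
Resisting = 100.9 + 207.9·tan31.0° = 100.9 + 124.9 = 225.8 kN/m
FS = 225.8 / 57.0 = 3.959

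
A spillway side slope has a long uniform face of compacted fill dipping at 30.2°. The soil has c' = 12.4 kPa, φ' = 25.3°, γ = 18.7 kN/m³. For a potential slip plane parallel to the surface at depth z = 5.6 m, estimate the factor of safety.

FS = 1.08

For an infinite slope with a slip plane parallel to the surface (no pore pressure): FS = [c' + γz cos²β tanφ'] / [γz sinβ cosβ].
γz = 18.7·5.6 = 104.72 kN/m²
Numerator = 12.4 + 104.72·cos²30.2°·tan25.3° = 12.4 + 104.72·0.7470·0.4727 = 49.376 kPa
Denominator = 104.72·sin30.2°·cos30.2° = 104.72·0.5030·0.8643 = 45.527 kPa
FS = 49.376 / 45.527 = 1.085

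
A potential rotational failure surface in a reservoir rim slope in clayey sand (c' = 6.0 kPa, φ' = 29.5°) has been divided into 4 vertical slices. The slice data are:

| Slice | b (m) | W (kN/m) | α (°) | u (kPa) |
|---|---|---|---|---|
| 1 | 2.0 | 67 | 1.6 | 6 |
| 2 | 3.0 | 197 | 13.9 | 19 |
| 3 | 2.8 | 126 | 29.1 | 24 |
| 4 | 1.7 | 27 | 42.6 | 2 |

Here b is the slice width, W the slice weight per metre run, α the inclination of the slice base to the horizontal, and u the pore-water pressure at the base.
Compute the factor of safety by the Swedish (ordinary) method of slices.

Ordinary method of slices: FS = Σ[c'·Δl_i + (W_i cosα_i − u_i·Δl_i)·tanφ'] / Σ W_i sinα_i, with Δl_i = b_i / cosα_i.
Slice 1: Δl = 2.0/cos1.6° = 2.001 m; N'_1 = 67·cos1.6° − 6·2.001 = 55.0; c'Δl = 12.00; W sinα = 1.9
Slice 2: Δl = 3.0/cos13.9° = 3.091 m; N'_2 = 197·cos13.9° − 19·3.091 = 132.5; c'Δl = 18.54; W sinα = 47.3
Slice 3: Δl = 2.8/cos29.1° = 3.204 m; N'_3 = 126·cos29.1° − 24·3.204 = 33.2; c'Δl = 19.23; W sinα = 61.3
Slice 4: Δl = 1.7/cos42.6° = 2.309 m; N'_4 = 27·cos42.6° − 2·2.309 = 15.3; c'Δl = 13.86; W sinα = 18.3
Σc'Δl = 63.6 kN/m; ΣN' = 235.9 kN/m; ΣW sinα = 128.7 kN/m
Resisting = 63.6 + 235.9·tan29.5° = 63.6 + 133.5 = 197.1 kN/m
FS = 197.1 / 128.7 = 1.531

FS = 1.53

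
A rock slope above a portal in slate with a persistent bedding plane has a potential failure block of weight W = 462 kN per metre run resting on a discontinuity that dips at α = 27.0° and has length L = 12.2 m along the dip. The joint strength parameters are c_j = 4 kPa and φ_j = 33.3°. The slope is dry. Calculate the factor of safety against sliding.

FS = 1.52

Resolving the block weight along and normal to the plane and applying the Mohr–Coulomb strength on the joint:
N' = W cosα = 462·cos27.0° = 411.6 kN/m
Driving force T = W sinα = 462·sin27.0° = 209.7 kN/m
Resisting force R = c_j·L + N'·tanφ_j = 4·12.2 + 411.6·tan33.3° = 48.8 + 270.4 = 319.2 kN/m
FS = R / T = 319.2 / 209.7 = 1.522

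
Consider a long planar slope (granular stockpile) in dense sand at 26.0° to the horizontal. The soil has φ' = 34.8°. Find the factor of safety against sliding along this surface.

FS = 1.42

For a dry cohesionless infinite slope the factor of safety is FS = tanφ' / tanβ.
FS = tan34.8° / tan26.0° = 0.6950 / 0.4877 = 1.425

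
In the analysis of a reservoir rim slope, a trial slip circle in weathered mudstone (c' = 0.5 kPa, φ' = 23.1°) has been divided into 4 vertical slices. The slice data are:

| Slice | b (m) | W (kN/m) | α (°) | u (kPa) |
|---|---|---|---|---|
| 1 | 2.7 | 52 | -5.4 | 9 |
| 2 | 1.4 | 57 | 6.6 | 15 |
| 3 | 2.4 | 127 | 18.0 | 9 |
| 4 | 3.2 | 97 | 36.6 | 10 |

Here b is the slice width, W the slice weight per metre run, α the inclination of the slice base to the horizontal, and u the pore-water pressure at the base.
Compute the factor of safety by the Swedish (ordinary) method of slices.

FS = 0.91

Ordinary method of slices: FS = Σ[c'·Δl_i + (W_i cosα_i − u_i·Δl_i)·tanφ'] / Σ W_i sinα_i, with Δl_i = b_i / cosα_i.
Slice 1: Δl = 2.7/cos(-5.4°) = 2.712 m; N'_1 = 52·cos(-5.4°) − 9·2.712 = 27.4; c'Δl = 1.36; W sinα = -4.9
Slice 2: Δl = 1.4/cos6.6° = 1.409 m; N'_2 = 57·cos6.6° − 15·1.409 = 35.5; c'Δl = 0.70; W sinα = 6.6
Slice 3: Δl = 2.4/cos18.0° = 2.524 m; N'_3 = 127·cos18.0° − 9·2.524 = 98.1; c'Δl = 1.26; W sinα = 39.2
Slice 4: Δl = 3.2/cos36.6° = 3.986 m; N'_4 = 97·cos36.6° − 10·3.986 = 38.0; c'Δl = 1.99; W sinα = 57.8
Σc'Δl = 5.3 kN/m; ΣN' = 198.9 kN/m; ΣW sinα = 98.7 kN/m
Resisting = 5.3 + 198.9·tan23.1° = 5.3 + 84.9 = 90.2 kN/m
FS = 90.2 / 98.7 = 0.913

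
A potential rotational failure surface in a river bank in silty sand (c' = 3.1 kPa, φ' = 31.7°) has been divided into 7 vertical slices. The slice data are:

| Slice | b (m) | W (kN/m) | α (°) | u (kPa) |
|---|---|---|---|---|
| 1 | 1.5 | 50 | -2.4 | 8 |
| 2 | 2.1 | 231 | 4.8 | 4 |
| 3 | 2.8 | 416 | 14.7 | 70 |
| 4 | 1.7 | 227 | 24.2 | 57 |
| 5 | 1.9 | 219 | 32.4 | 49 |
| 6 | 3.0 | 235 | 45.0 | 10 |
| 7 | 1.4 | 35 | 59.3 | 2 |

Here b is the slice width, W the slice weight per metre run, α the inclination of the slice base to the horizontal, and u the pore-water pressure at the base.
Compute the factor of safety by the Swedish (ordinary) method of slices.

FS = 1.00

Ordinary method of slices: FS = Σ[c'·Δl_i + (W_i cosα_i − u_i·Δl_i)·tanφ'] / Σ W_i sinα_i, with Δl_i = b_i / cosα_i.
Slice 1: Δl = 1.5/cos(-2.4°) = 1.501 m; N'_1 = 50·cos(-2.4°) − 8·1.501 = 37.9; c'Δl = 4.65; W sinα = -2.1
Slice 2: Δl = 2.1/cos4.8° = 2.107 m; N'_2 = 231·cos4.8° − 4·2.107 = 221.8; c'Δl = 6.53; W sinα = 19.3
Slice 3: Δl = 2.8/cos14.7° = 2.895 m; N'_3 = 416·cos14.7° − 70·2.895 = 199.8; c'Δl = 8.97; W sinα = 105.6
Slice 4: Δl = 1.7/cos24.2° = 1.864 m; N'_4 = 227·cos24.2° − 57·1.864 = 100.8; c'Δl = 5.78; W sinα = 93.1
Slice 5: Δl = 1.9/cos32.4° = 2.250 m; N'_5 = 219·cos32.4° − 49·2.250 = 74.6; c'Δl = 6.98; W sinα = 117.3
Slice 6: Δl = 3.0/cos45.0° = 4.243 m; N'_6 = 235·cos45.0° − 10·4.243 = 123.7; c'Δl = 13.15; W sinα = 166.2
Slice 7: Δl = 1.4/cos59.3° = 2.742 m; N'_7 = 35·cos59.3° − 2·2.742 = 12.4; c'Δl = 8.50; W sinα = 30.1
Σc'Δl = 54.6 kN/m; ΣN' = 771.0 kN/m; ΣW sinα = 529.5 kN/m
Resisting = 54.6 + 771.0·tan31.7° = 54.6 + 476.2 = 530.8 kN/m
FS = 530.8 / 529.5 = 1.002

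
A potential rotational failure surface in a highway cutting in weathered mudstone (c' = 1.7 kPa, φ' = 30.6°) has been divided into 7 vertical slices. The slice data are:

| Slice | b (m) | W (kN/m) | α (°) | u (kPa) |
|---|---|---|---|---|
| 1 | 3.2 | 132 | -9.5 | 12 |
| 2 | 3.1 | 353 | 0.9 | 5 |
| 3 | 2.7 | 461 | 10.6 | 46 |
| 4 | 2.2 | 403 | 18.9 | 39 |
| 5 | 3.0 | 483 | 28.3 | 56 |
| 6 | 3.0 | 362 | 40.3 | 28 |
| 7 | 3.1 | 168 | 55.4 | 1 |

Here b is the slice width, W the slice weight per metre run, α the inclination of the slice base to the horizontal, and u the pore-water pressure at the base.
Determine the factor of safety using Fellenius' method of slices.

FS = 1.19

Ordinary method of slices: FS = Σ[c'·Δl_i + (W_i cosα_i − u_i·Δl_i)·tanφ'] / Σ W_i sinα_i, with Δl_i = b_i / cosα_i.
Slice 1: Δl = 3.2/cos(-9.5°) = 3.244 m; N'_1 = 132·cos(-9.5°) − 12·3.244 = 91.3; c'Δl = 5.52; W sinα = -21.8
Slice 2: Δl = 3.1/cos0.9° = 3.100 m; N'_2 = 353·cos0.9° − 5·3.100 = 337.5; c'Δl = 5.27; W sinα = 5.5
Slice 3: Δl = 2.7/cos10.6° = 2.747 m; N'_3 = 461·cos10.6° − 46·2.747 = 326.8; c'Δl = 4.67; W sinα = 84.8
Slice 4: Δl = 2.2/cos18.9° = 2.325 m; N'_4 = 403·cos18.9° − 39·2.325 = 290.6; c'Δl = 3.95; W sinα = 130.5
Slice 5: Δl = 3.0/cos28.3° = 3.407 m; N'_5 = 483·cos28.3° − 56·3.407 = 234.5; c'Δl = 5.79; W sinα = 229.0
Slice 6: Δl = 3.0/cos40.3° = 3.934 m; N'_6 = 362·cos40.3° − 28·3.934 = 165.9; c'Δl = 6.69; W sinα = 234.1
Slice 7: Δl = 3.1/cos55.4° = 5.459 m; N'_7 = 168·cos55.4° − 1·5.459 = 89.9; c'Δl = 9.28; W sinα = 138.3
Σc'Δl = 41.2 kN/m; ΣN' = 1536.4 kN/m; ΣW sinα = 800.5 kN/m
Resisting = 41.2 + 1536.4·tan30.6° = 41.2 + 908.6 = 949.8 kN/m
FS = 949.8 / 800.5 = 1.187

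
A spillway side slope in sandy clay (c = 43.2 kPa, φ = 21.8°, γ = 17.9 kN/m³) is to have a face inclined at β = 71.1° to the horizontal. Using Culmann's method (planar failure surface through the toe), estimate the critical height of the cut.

H_c = 24.37 m

Culmann's analysis gives the critical failure plane at α_cr = (β + φ)/2 = (71.1 + 21.8)/2 = 46.4°, and the critical height
H_c = (4c/γ) · sinβ cosφ / [1 − cos(β − φ)]
    = (4·43.2/17.9) · sin71.1°·cos21.8° / [1 − cos(49.3°)]
    = 9.654 · 0.9461·0.9285 / [1 − 0.6521]
    = 9.654 · 0.8784 / 0.3479
    = 24.37 m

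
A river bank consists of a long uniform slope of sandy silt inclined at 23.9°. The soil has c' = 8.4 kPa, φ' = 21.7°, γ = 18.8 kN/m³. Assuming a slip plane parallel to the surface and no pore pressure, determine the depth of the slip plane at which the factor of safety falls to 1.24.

z = 3.53 m

Setting FS = 1.24 in FS = [c' + γz cos²β tanφ'] / [γz sinβ cosβ] and solving for z:
z = c' / [γ cosβ (FS·sinβ − cosβ·tanφ')]
  = 8.4 / [18.8·cos23.9°·(1.24·sin23.9° − cos23.9°·tan21.7°)]
  = 8.4 / [18.8·0.9143·(1.24·0.4051 − 0.9143·0.3979)]
  = 8.4 / 2.3814 = 3.527 m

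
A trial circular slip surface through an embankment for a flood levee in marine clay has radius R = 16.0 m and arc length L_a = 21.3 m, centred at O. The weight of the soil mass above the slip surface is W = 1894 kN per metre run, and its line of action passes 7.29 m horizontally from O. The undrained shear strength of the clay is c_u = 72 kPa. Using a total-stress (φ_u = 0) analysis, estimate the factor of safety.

Taking moments about the centre O, the resisting moment is provided by the undrained shear strength acting along the arc:
M_R = c_u·L_a·R = 72·21.30·16.0 = 24537.6 kN·m/m
M_D = W·d = 1894·7.29 = 13807.3 kN·m/m
FS = M_R / M_D = 24537.6 / 13807.3 = 1.777

FS = 1.78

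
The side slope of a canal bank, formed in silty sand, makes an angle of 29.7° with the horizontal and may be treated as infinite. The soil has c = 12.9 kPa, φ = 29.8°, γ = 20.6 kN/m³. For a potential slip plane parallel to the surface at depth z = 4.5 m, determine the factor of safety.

For an infinite slope with a slip plane parallel to the surface (no pore pressure): FS = [c + γz cos²β tanφ] / [γz sinβ cosβ].
γz = 20.6·4.5 = 92.70 kN/m²
Numerator = 12.9 + 92.70·cos²29.7°·tan29.8° = 12.9 + 92.70·0.7545·0.5727 = 52.957 kPa
Denominator = 92.70·sin29.7°·cos29.7° = 92.70·0.4955·0.8686 = 39.895 kPa
FS = 52.957 / 39.895 = 1.327

FS = 1.33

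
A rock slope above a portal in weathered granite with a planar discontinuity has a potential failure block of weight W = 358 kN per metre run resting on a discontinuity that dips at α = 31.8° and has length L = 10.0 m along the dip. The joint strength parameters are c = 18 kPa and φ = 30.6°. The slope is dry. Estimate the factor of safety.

FS = 1.91

Resolving the block weight along and normal to the plane and applying the Mohr–Coulomb strength on the joint:
N' = W cosα = 358·cos31.8° = 304.3 kN/m
Driving force T = W sinα = 358·sin31.8° = 188.7 kN/m
Resisting force R = c·L + N'·tanφ = 18·10.0 + 304.3·tan30.6° = 180.0 + 179.9 = 359.9 kN/m
FS = R / T = 359.9 / 188.7 = 1.908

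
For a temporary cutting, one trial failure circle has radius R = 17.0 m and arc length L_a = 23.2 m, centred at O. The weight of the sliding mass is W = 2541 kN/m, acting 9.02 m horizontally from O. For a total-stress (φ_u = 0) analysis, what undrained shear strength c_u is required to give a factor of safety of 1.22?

FS = c_u·L_a·R / (W·d), so c_u = FS·W·d / (L_a·R).
c_u = 1.22·2541·9.02 / (23.20·17.0) = 27962.2 / 394.40 = 70.90 kPa

c_u = 70.9 kPa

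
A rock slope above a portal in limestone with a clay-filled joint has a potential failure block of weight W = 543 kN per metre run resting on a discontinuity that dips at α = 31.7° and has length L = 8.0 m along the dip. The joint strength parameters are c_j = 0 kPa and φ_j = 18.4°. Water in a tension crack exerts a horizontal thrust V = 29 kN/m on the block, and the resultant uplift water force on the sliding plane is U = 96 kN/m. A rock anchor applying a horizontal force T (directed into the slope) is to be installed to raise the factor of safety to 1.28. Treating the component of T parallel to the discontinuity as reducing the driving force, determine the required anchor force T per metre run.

T = 222 kN/m

Resolving forces along and normal to the sliding plane, with the horizontal anchor force T adding T·sinα to the effective normal force and T·cosα acting up the plane against the driving force:
FS = [c_jL + (W cosα − U − V sinα + T sinα) tanφ_j] / [W sinα + V cosα − T cosα]
Without the anchor: N' = 350.8 kN/m, driving T_d = 310.0 kN/m, resisting R = 0·8.0 + 350.8·tan18.4° = 116.7 kN/m, FS = 0.38.
Setting FS = 1.28 and solving for T:
1.28·(310.0 − T cos31.7°) = 116.7 + T sin31.7°·tan18.4°
T·(sin31.7°·tan18.4° + 1.28·cos31.7°) = 1.28·310.0 − 116.7
T·(0.5255·0.3327 + 1.28·0.8508) = 396.8 − 116.7 = 280.1
T·1.2638 = 280.1
T = 221.6 kN/m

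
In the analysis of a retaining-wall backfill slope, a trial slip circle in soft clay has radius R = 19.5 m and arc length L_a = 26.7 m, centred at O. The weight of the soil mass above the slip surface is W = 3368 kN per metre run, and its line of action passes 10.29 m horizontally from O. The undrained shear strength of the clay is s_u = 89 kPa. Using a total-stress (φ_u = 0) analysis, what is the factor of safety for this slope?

FS = 1.34

Taking moments about the centre O, the resisting moment is provided by the undrained shear strength acting along the arc:
M_R = s_u·L_a·R = 89·26.70·19.5 = 46337.8 kN·m/m
M_D = W·d = 3368·10.29 = 34656.7 kN·m/m
FS = M_R / M_D = 46337.8 / 34656.7 = 1.337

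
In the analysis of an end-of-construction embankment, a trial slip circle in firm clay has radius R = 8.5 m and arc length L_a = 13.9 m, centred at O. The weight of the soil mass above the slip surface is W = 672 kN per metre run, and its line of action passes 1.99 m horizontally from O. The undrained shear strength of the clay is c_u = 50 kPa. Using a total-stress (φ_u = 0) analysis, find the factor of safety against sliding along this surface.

Taking moments about the centre O, the resisting moment is provided by the undrained shear strength acting along the arc:
M_R = c_u·L_a·R = 50·13.90·8.5 = 5907.5 kN·m/m
M_D = W·d = 672·1.99 = 1337.3 kN·m/m
FS = M_R / M_D = 5907.5 / 1337.3 = 4.418

FS = 4.42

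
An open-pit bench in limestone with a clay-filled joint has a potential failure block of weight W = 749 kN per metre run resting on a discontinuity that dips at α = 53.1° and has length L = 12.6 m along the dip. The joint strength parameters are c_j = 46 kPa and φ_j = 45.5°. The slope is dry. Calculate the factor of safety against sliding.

FS = 1.73

Resolving the block weight along and normal to the plane and applying the Mohr–Coulomb strength on the joint:
N' = W cosα = 749·cos53.1° = 449.7 kN/m
Driving force T = W sinα = 749·sin53.1° = 599.0 kN/m
Resisting force R = c_j·L + N'·tanφ_j = 46·12.6 + 449.7·tan45.5° = 579.6 + 457.6 = 1037.2 kN/m
FS = R / T = 1037.2 / 599.0 = 1.732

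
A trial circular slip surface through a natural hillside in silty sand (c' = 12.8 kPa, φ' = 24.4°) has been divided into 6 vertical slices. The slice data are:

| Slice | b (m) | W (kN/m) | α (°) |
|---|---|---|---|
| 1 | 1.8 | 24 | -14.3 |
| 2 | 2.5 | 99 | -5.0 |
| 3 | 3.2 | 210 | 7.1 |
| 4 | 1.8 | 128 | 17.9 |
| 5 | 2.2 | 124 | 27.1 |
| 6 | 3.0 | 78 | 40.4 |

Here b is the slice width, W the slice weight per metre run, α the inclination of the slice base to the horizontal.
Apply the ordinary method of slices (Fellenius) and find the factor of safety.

Ordinary method of slices: FS = Σ[c'·Δl_i + (W_i cosα_i)·tanφ'] / Σ W_i sinα_i, with Δl_i = b_i / cosα_i.
Slice 1: Δl = 1.8/cos(-14.3°) = 1.858 m; N'_1 = 24·cos(-14.3°) = 23.3; c'Δl = 23.78; W sinα = -5.9
Slice 2: Δl = 2.5/cos(-5.0°) = 2.510 m; N'_2 = 99·cos(-5.0°) = 98.6; c'Δl = 32.12; W sinα = -8.6
Slice 3: Δl = 3.2/cos7.1° = 3.225 m; N'_3 = 210·cos7.1° = 208.4; c'Δl = 41.28; W sinα = 26.0
Slice 4: Δl = 1.8/cos17.9° = 1.892 m; N'_4 = 128·cos17.9° = 121.8; c'Δl = 24.21; W sinα = 39.3
Slice 5: Δl = 2.2/cos27.1° = 2.471 m; N'_5 = 124·cos27.1° = 110.4; c'Δl = 31.63; W sinα = 56.5
Slice 6: Δl = 3.0/cos40.4° = 3.939 m; N'_6 = 78·cos40.4° = 59.4; c'Δl = 50.42; W sinα = 50.6
Σc'Δl = 203.4 kN/m; ΣN' = 621.9 kN/m; ΣW sinα = 157.8 kN/m
Resisting = 203.4 + 621.9·tan24.4° = 203.4 + 282.1 = 485.5 kN/m
FS = 485.5 / 157.8 = 3.077

FS = 3.08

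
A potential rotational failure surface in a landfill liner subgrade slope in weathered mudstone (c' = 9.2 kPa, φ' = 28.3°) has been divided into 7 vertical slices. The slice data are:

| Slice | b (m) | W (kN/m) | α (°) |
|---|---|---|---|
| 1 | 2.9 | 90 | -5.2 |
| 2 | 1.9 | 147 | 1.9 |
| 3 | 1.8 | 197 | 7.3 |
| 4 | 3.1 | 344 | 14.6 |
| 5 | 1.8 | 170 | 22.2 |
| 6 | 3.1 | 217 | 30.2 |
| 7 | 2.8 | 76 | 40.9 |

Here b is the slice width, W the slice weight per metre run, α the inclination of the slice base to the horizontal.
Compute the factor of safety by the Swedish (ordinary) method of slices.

FS = 2.42

Ordinary method of slices: FS = Σ[c'·Δl_i + (W_i cosα_i)·tanφ'] / Σ W_i sinα_i, with Δl_i = b_i / cosα_i.
Slice 1: Δl = 2.9/cos(-5.2°) = 2.912 m; N'_1 = 90·cos(-5.2°) = 89.6; c'Δl = 26.79; W sinα = -8.2
Slice 2: Δl = 1.9/cos1.9° = 1.901 m; N'_2 = 147·cos1.9° = 146.9; c'Δl = 17.49; W sinα = 4.9
Slice 3: Δl = 1.8/cos7.3° = 1.815 m; N'_3 = 197·cos7.3° = 195.4; c'Δl = 16.70; W sinα = 25.0
Slice 4: Δl = 3.1/cos14.6° = 3.203 m; N'_4 = 344·cos14.6° = 332.9; c'Δl = 29.47; W sinα = 86.7
Slice 5: Δl = 1.8/cos22.2° = 1.944 m; N'_5 = 170·cos22.2° = 157.4; c'Δl = 17.89; W sinα = 64.2
Slice 6: Δl = 3.1/cos30.2° = 3.587 m; N'_6 = 217·cos30.2° = 187.5; c'Δl = 33.00; W sinα = 109.2
Slice 7: Δl = 2.8/cos40.9° = 3.704 m; N'_7 = 76·cos40.9° = 57.4; c'Δl = 34.08; W sinα = 49.8
Σc'Δl = 175.4 kN/m; ΣN' = 1167.2 kN/m; ΣW sinα = 331.6 kN/m
Resisting = 175.4 + 1167.2·tan28.3° = 175.4 + 628.5 = 803.9 kN/m
FS = 803.9 / 331.6 = 2.424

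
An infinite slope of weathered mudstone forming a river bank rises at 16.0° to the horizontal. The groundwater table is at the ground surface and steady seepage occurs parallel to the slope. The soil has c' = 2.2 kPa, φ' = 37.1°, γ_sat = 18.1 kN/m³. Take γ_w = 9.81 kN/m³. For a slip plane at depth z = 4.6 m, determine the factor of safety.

With seepage parallel to the slope and the water table at the surface, the effective normal stress on the slip plane uses the buoyant unit weight γ' = γ_sat − γ_w while the driving shear stress uses γ_sat:
FS = [c' + γ' z cos²β tanφ'] / [γ_sat z sinβ cosβ]
γ' = 18.1 − 9.81 = 8.29 kN/m³
Numerator = 2.2 + 8.29·4.6·cos²16.0°·tan37.1° = 2.2 + 8.29·4.6·0.9240·0.7563 = 28.849 kPa
Denominator = 18.1·4.6·sin16.0°·cos16.0° = 18.1·4.6·0.2756·0.9613 = 22.061 kPa
FS = 28.849 / 22.061 = 1.308

FS = 1.31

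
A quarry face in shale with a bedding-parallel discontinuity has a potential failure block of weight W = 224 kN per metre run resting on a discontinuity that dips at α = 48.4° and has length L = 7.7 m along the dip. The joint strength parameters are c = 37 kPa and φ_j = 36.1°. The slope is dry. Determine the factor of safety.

FS = 2.35

Resolving the block weight along and normal to the plane and applying the Mohr–Coulomb strength on the joint:
N' = W cosα = 224·cos48.4° = 148.7 kN/m
Driving force T = W sinα = 224·sin48.4° = 167.5 kN/m
Resisting force R = c·L + N'·tanφ_j = 37·7.7 + 148.7·tan36.1° = 284.9 + 108.4 = 393.3 kN/m
FS = R / T = 393.3 / 167.5 = 2.348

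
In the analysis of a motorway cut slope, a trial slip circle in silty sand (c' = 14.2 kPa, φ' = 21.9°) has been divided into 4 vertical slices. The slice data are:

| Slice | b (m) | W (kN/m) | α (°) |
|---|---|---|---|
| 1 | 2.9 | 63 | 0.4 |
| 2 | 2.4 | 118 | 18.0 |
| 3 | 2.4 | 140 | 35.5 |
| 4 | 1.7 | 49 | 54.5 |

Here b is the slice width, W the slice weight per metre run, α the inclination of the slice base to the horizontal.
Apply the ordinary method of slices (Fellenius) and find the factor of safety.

FS = 1.82

Ordinary method of slices: FS = Σ[c'·Δl_i + (W_i cosα_i)·tanφ'] / Σ W_i sinα_i, with Δl_i = b_i / cosα_i.
Slice 1: Δl = 2.9/cos0.4° = 2.900 m; N'_1 = 63·cos0.4° = 63.0; c'Δl = 41.18; W sinα = 0.4
Slice 2: Δl = 2.4/cos18.0° = 2.524 m; N'_2 = 118·cos18.0° = 112.2; c'Δl = 35.83; W sinα = 36.5
Slice 3: Δl = 2.4/cos35.5° = 2.948 m; N'_3 = 140·cos35.5° = 114.0; c'Δl = 41.86; W sinα = 81.3
Slice 4: Δl = 1.7/cos54.5° = 2.927 m; N'_4 = 49·cos54.5° = 28.5; c'Δl = 41.57; W sinα = 39.9
Σc'Δl = 160.4 kN/m; ΣN' = 317.7 kN/m; ΣW sinα = 158.1 kN/m
Resisting = 160.4 + 317.7·tan21.9° = 160.4 + 127.7 = 288.1 kN/m
FS = 288.1 / 158.1 = 1.823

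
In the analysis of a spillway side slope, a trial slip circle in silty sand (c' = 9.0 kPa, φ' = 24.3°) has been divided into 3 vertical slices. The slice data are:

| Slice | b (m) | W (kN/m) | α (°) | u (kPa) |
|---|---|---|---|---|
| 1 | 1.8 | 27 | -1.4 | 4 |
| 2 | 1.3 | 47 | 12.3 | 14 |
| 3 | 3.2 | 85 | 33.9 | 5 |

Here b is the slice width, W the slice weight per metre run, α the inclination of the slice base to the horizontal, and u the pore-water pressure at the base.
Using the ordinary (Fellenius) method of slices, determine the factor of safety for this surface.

Ordinary method of slices: FS = Σ[c'·Δl_i + (W_i cosα_i − u_i·Δl_i)·tanφ'] / Σ W_i sinα_i, with Δl_i = b_i / cosα_i.
Slice 1: Δl = 1.8/cos(-1.4°) = 1.801 m; N'_1 = 27·cos(-1.4°) − 4·1.801 = 19.8; c'Δl = 16.20; W sinα = -0.7
Slice 2: Δl = 1.3/cos12.3° = 1.331 m; N'_2 = 47·cos12.3° − 14·1.331 = 27.3; c'Δl = 11.97; W sinα = 10.0
Slice 3: Δl = 3.2/cos33.9° = 3.855 m; N'_3 = 85·cos33.9° − 5·3.855 = 51.3; c'Δl = 34.70; W sinα = 47.4
Σc'Δl = 62.9 kN/m; ΣN' = 98.4 kN/m; ΣW sinα = 56.8 kN/m
Resisting = 62.9 + 98.4·tan24.3° = 62.9 + 44.4 = 107.3 kN/m
FS = 107.3 / 56.8 = 1.890

FS = 1.89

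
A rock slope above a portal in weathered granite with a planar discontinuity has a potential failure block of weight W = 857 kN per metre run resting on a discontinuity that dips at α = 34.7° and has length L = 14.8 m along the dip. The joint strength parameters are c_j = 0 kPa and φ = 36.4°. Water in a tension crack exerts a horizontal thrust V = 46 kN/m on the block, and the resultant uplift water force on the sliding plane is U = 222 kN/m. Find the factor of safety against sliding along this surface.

FS = 0.64

Resolving the block weight along and normal to the plane and applying the Mohr–Coulomb strength on the joint:
N' = W cosα − U − V sinα = 857·cos34.7° − 222 − 46·sin34.7° = 456.4 kN/m
Driving force T = W sinα + V cosα = 857·sin34.7° + 46·cos34.7° = 525.7 kN/m
Resisting force R = c_j·L + N'·tanφ = 0·14.8 + 456.4·tan36.4° = 0.0 + 336.5 = 336.5 kN/m
FS = R / T = 336.5 / 525.7 = 0.640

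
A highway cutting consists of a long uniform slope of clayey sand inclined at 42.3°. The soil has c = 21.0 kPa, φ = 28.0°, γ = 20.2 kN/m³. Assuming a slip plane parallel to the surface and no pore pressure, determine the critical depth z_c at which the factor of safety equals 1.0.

z_c = 5.02 m

Setting FS = 1.00 in FS = [c + γz cos²β tanφ] / [γz sinβ cosβ] and solving for z:
z = c / [γ cosβ (FS·sinβ − cosβ·tanφ)]
  = 21.0 / [20.2·cos42.3°·(1.00·sin42.3° − cos42.3°·tan28.0°)]
  = 21.0 / [20.2·0.7396·(1.00·0.6730 − 0.7396·0.5317)]
  = 21.0 / 4.1795 = 5.024 m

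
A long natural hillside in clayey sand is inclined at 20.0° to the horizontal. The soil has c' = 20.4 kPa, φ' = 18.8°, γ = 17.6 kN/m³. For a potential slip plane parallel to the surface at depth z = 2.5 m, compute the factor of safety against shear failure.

For an infinite slope with a slip plane parallel to the surface (no pore pressure): FS = [c' + γz cos²β tanφ'] / [γz sinβ cosβ].
γz = 17.6·2.5 = 44.00 kN/m²
Numerator = 20.4 + 44.00·cos²20.0°·tan18.8° = 20.4 + 44.00·0.8830·0.3404 = 33.627 kPa
Denominator = 44.00·sin20.0°·cos20.0° = 44.00·0.3420·0.9397 = 14.141 kPa
FS = 33.627 / 14.141 = 2.378

FS = 2.38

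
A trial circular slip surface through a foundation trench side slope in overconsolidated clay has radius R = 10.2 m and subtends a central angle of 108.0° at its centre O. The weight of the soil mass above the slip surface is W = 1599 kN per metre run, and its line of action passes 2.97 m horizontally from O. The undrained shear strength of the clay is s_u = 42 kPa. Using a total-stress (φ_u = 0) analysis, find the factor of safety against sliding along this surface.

FS = 1.73

Taking moments about the centre O, the resisting moment is provided by the undrained shear strength acting along the arc:
Arc length L_a = R·θ = 10.2·(108.0°·π/180) = 10.2·1.8850 = 19.23 m
M_R = s_u·L_a·R = 42·19.23·10.2 = 8236.7 kN·m/m
M_D = W·d = 1599·2.97 = 4749.0 kN·m/m
FS = M_R / M_D = 8236.7 / 4749.0 = 1.734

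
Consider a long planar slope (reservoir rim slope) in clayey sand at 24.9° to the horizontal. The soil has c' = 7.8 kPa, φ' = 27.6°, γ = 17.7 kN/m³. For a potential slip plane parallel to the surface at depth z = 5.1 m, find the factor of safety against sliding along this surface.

FS = 1.35

For an infinite slope with a slip plane parallel to the surface (no pore pressure): FS = [c' + γz cos²β tanφ'] / [γz sinβ cosβ].
γz = 17.7·5.1 = 90.27 kN/m²
Numerator = 7.8 + 90.27·cos²24.9°·tan27.6° = 7.8 + 90.27·0.8227·0.5228 = 46.626 kPa
Denominator = 90.27·sin24.9°·cos24.9° = 90.27·0.4210·0.9070 = 34.474 kPa
FS = 46.626 / 34.474 = 1.353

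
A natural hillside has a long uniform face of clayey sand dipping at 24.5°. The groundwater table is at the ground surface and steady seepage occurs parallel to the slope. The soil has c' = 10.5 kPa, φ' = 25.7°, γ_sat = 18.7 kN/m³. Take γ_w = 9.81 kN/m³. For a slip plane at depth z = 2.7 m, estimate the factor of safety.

With seepage parallel to the slope and the water table at the surface, the effective normal stress on the slip plane uses the buoyant unit weight γ' = γ_sat − γ_w while the driving shear stress uses γ_sat:
FS = [c' + γ' z cos²β tanφ'] / [γ_sat z sinβ cosβ]
γ' = 18.7 − 9.81 = 8.89 kN/m³
Numerator = 10.5 + 8.89·2.7·cos²24.5°·tan25.7° = 10.5 + 8.89·2.7·0.8280·0.4813 = 20.065 kPa
Denominator = 18.7·2.7·sin24.5°·cos24.5° = 18.7·2.7·0.4147·0.9100 = 19.053 kPa
FS = 20.065 / 19.053 = 1.053

FS = 1.05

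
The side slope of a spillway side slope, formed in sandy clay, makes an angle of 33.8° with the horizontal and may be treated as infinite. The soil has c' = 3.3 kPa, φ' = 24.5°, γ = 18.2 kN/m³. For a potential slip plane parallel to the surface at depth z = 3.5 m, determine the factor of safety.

FS = 0.79

For an infinite slope with a slip plane parallel to the surface (no pore pressure): FS = [c' + γz cos²β tanφ'] / [γz sinβ cosβ].
γz = 18.2·3.5 = 63.70 kN/m²
Numerator = 3.3 + 63.70·cos²33.8°·tan24.5° = 3.3 + 63.70·0.6905·0.4557 = 23.346 kPa
Denominator = 63.70·sin33.8°·cos33.8° = 63.70·0.5563·0.8310 = 29.447 kPa
FS = 23.346 / 29.447 = 0.793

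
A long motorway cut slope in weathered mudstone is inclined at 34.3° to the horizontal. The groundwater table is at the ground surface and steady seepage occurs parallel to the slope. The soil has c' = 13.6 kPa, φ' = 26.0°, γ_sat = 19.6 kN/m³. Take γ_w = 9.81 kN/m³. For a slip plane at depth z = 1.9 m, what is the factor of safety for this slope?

FS = 1.14

With seepage parallel to the slope and the water table at the surface, the effective normal stress on the slip plane uses the buoyant unit weight γ' = γ_sat − γ_w while the driving shear stress uses γ_sat:
FS = [c' + γ' z cos²β tanφ'] / [γ_sat z sinβ cosβ]
γ' = 19.6 − 9.81 = 9.79 kN/m³
Numerator = 13.6 + 9.79·1.9·cos²34.3°·tan26.0° = 13.6 + 9.79·1.9·0.6824·0.4877 = 19.791 kPa
Denominator = 19.6·1.9·sin34.3°·cos34.3° = 19.6·1.9·0.5635·0.8261 = 17.336 kPa
FS = 19.791 / 17.336 = 1.142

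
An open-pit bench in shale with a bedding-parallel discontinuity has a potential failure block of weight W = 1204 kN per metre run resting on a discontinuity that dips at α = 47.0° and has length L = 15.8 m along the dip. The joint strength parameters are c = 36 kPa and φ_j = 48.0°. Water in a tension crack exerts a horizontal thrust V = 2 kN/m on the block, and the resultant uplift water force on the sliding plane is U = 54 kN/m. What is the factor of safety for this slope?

FS = 1.61

Resolving the block weight along and normal to the plane and applying the Mohr–Coulomb strength on the joint:
N' = W cosα − U − V sinα = 1204·cos47.0° − 54 − 2·sin47.0° = 765.7 kN/m
Driving force T = W sinα + V cosα = 1204·sin47.0° + 2·cos47.0° = 881.9 kN/m
Resisting force R = c·L + N'·tanφ_j = 36·15.8 + 765.7·tan48.0° = 568.8 + 850.4 = 1419.2 kN/m
FS = R / T = 1419.2 / 881.9 = 1.609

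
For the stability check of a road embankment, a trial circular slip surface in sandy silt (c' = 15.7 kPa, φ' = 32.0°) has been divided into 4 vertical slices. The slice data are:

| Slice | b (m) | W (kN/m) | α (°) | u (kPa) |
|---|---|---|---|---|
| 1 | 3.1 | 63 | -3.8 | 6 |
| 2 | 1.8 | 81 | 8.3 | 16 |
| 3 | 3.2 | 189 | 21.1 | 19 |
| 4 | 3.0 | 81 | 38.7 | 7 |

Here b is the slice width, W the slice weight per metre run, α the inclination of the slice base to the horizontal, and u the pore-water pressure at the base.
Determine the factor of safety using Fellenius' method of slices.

FS = 2.72

Ordinary method of slices: FS = Σ[c'·Δl_i + (W_i cosα_i − u_i·Δl_i)·tanφ'] / Σ W_i sinα_i, with Δl_i = b_i / cosα_i.
Slice 1: Δl = 3.1/cos(-3.8°) = 3.107 m; N'_1 = 63·cos(-3.8°) − 6·3.107 = 44.2; c'Δl = 48.78; W sinα = -4.2
Slice 2: Δl = 1.8/cos8.3° = 1.819 m; N'_2 = 81·cos8.3° − 16·1.819 = 51.0; c'Δl = 28.56; W sinα = 11.7
Slice 3: Δl = 3.2/cos21.1° = 3.430 m; N'_3 = 189·cos21.1° − 19·3.430 = 111.2; c'Δl = 53.85; W sinα = 68.0
Slice 4: Δl = 3.0/cos38.7° = 3.844 m; N'_4 = 81·cos38.7° − 7·3.844 = 36.3; c'Δl = 60.35; W sinα = 50.6
Σc'Δl = 191.5 kN/m; ΣN' = 242.7 kN/m; ΣW sinα = 126.2 kN/m
Resisting = 191.5 + 242.7·tan32.0° = 191.5 + 151.7 = 343.2 kN/m
FS = 343.2 / 126.2 = 2.720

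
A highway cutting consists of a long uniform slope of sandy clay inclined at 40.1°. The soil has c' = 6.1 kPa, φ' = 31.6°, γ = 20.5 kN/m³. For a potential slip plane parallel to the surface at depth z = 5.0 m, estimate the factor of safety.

For an infinite slope with a slip plane parallel to the surface (no pore pressure): FS = [c' + γz cos²β tanφ'] / [γz sinβ cosβ].
γz = 20.5·5.0 = 102.50 kN/m²
Numerator = 6.1 + 102.50·cos²40.1°·tan31.6° = 6.1 + 102.50·0.5851·0.6152 = 42.996 kPa
Denominator = 102.50·sin40.1°·cos40.1° = 102.50·0.6441·0.7649 = 50.502 kPa
FS = 42.996 / 50.502 = 0.851

FS = 0.85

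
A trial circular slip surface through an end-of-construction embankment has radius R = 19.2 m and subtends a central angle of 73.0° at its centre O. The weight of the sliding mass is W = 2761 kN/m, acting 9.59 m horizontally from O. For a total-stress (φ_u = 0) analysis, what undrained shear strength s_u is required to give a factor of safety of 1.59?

s_u = 89.6 kPa

FS = s_u·L_a·R / (W·d), so s_u = FS·W·d / (L_a·R).
Arc length L_a = R·θ = 19.2·(73.0°·π/180) = 19.2·1.2741 = 24.46 m
s_u = 1.59·2761·9.59 / (24.46·19.2) = 42100.0 / 469.68 = 89.64 kPa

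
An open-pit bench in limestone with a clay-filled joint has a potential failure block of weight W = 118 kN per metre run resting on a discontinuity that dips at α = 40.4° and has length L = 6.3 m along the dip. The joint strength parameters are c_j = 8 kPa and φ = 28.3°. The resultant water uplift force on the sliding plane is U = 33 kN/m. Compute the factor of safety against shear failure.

FS = 1.06

Resolving the block weight along and normal to the plane and applying the Mohr–Coulomb strength on the joint:
N' = W cosα − U = 118·cos40.4° − 33 = 56.9 kN/m
Driving force T = W sinα = 118·sin40.4° = 76.5 kN/m
Resisting force R = c_j·L + N'·tanφ = 8·6.3 + 56.9·tan28.3° = 50.4 + 30.6 = 81.0 kN/m
FS = R / T = 81.0 / 76.5 = 1.059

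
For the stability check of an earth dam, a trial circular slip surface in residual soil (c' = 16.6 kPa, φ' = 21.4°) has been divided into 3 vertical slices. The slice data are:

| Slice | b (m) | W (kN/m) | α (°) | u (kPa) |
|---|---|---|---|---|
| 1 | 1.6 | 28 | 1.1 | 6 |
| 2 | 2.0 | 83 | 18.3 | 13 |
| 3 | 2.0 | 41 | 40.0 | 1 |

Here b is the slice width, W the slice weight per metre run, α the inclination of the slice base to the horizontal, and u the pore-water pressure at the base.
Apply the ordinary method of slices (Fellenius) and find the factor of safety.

FS = 2.71

Ordinary method of slices: FS = Σ[c'·Δl_i + (W_i cosα_i − u_i·Δl_i)·tanφ'] / Σ W_i sinα_i, with Δl_i = b_i / cosα_i.
Slice 1: Δl = 1.6/cos1.1° = 1.600 m; N'_1 = 28·cos1.1° − 6·1.600 = 18.4; c'Δl = 26.56; W sinα = 0.5
Slice 2: Δl = 2.0/cos18.3° = 2.107 m; N'_2 = 83·cos18.3° − 13·2.107 = 51.4; c'Δl = 34.97; W sinα = 26.1
Slice 3: Δl = 2.0/cos40.0° = 2.611 m; N'_3 = 41·cos40.0° − 1·2.611 = 28.8; c'Δl = 43.34; W sinα = 26.4
Σc'Δl = 104.9 kN/m; ΣN' = 98.6 kN/m; ΣW sinα = 53.0 kN/m
Resisting = 104.9 + 98.6·tan21.4° = 104.9 + 38.6 = 143.5 kN/m
FS = 143.5 / 53.0 = 2.710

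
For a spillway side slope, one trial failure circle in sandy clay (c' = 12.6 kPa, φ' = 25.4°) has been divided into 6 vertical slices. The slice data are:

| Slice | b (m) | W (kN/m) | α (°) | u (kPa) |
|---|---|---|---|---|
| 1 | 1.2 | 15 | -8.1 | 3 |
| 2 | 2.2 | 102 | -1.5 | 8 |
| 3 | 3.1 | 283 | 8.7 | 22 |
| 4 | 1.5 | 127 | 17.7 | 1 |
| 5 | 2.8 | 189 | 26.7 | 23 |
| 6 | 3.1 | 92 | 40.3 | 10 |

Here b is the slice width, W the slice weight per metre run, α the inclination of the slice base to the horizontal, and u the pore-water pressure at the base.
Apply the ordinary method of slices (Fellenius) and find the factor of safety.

FS = 2.06

Ordinary method of slices: FS = Σ[c'·Δl_i + (W_i cosα_i − u_i·Δl_i)·tanφ'] / Σ W_i sinα_i, with Δl_i = b_i / cosα_i.
Slice 1: Δl = 1.2/cos(-8.1°) = 1.212 m; N'_1 = 15·cos(-8.1°) − 3·1.212 = 11.2; c'Δl = 15.27; W sinα = -2.1
Slice 2: Δl = 2.2/cos(-1.5°) = 2.201 m; N'_2 = 102·cos(-1.5°) − 8·2.201 = 84.4; c'Δl = 27.73; W sinα = -2.7
Slice 3: Δl = 3.1/cos8.7° = 3.136 m; N'_3 = 283·cos8.7° − 22·3.136 = 210.7; c'Δl = 39.51; W sinα = 42.8
Slice 4: Δl = 1.5/cos17.7° = 1.575 m; N'_4 = 127·cos17.7° − 1·1.575 = 119.4; c'Δl = 19.84; W sinα = 38.6
Slice 5: Δl = 2.8/cos26.7° = 3.134 m; N'_5 = 189·cos26.7° − 23·3.134 = 96.8; c'Δl = 39.49; W sinα = 84.9
Slice 6: Δl = 3.1/cos40.3° = 4.065 m; N'_6 = 92·cos40.3° − 10·4.065 = 29.5; c'Δl = 51.21; W sinα = 59.5
Σc'Δl = 193.1 kN/m; ΣN' = 552.0 kN/m; ΣW sinα = 221.1 kN/m
Resisting = 193.1 + 552.0·tan25.4° = 193.1 + 262.1 = 455.2 kN/m
FS = 455.2 / 221.1 = 2.059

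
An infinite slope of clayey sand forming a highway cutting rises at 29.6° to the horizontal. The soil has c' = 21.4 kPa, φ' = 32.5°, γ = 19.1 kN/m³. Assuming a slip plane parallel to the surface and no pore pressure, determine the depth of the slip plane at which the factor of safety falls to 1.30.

z = 14.61 m

Setting FS = 1.30 in FS = [c' + γz cos²β tanφ'] / [γz sinβ cosβ] and solving for z:
z = c' / [γ cosβ (FS·sinβ − cosβ·tanφ')]
  = 21.4 / [19.1·cos29.6°·(1.30·sin29.6° − cos29.6°·tan32.5°)]
  = 21.4 / [19.1·0.8695·(1.30·0.4939 − 0.8695·0.6371)]
  = 21.4 / 1.4647 = 14.611 m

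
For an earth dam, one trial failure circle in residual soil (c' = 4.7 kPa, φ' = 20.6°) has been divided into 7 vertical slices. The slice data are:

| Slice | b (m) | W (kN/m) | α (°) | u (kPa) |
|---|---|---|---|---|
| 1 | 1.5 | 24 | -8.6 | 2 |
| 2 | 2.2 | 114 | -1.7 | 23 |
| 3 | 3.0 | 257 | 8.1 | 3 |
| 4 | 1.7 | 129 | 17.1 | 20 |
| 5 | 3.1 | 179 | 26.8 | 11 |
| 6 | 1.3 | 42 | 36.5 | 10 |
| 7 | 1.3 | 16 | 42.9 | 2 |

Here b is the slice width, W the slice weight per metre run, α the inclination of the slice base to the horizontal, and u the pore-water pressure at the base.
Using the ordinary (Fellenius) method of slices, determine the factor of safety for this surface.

Ordinary method of slices: FS = Σ[c'·Δl_i + (W_i cosα_i − u_i·Δl_i)·tanφ'] / Σ W_i sinα_i, with Δl_i = b_i / cosα_i.
Slice 1: Δl = 1.5/cos(-8.6°) = 1.517 m; N'_1 = 24·cos(-8.6°) − 2·1.517 = 20.7; c'Δl = 7.13; W sinα = -3.6
Slice 2: Δl = 2.2/cos(-1.7°) = 2.201 m; N'_2 = 114·cos(-1.7°) − 23·2.201 = 63.3; c'Δl = 10.34; W sinα = -3.4
Slice 3: Δl = 3.0/cos8.1° = 3.030 m; N'_3 = 257·cos8.1° − 3·3.030 = 245.3; c'Δl = 14.24; W sinα = 36.2
Slice 4: Δl = 1.7/cos17.1° = 1.779 m; N'_4 = 129·cos17.1° − 20·1.779 = 87.7; c'Δl = 8.36; W sinα = 37.9
Slice 5: Δl = 3.1/cos26.8° = 3.473 m; N'_5 = 179·cos26.8° − 11·3.473 = 121.6; c'Δl = 16.32; W sinα = 80.7
Slice 6: Δl = 1.3/cos36.5° = 1.617 m; N'_6 = 42·cos36.5° − 10·1.617 = 17.6; c'Δl = 7.60; W sinα = 25.0
Slice 7: Δl = 1.3/cos42.9° = 1.775 m; N'_7 = 16·cos42.9° − 2·1.775 = 8.2; c'Δl = 8.34; W sinα = 10.9
Σc'Δl = 72.3 kN/m; ΣN' = 564.4 kN/m; ΣW sinα = 183.8 kN/m
Resisting = 72.3 + 564.4·tan20.6° = 72.3 + 212.2 = 284.5 kN/m
FS = 284.5 / 183.8 = 1.548

FS = 1.55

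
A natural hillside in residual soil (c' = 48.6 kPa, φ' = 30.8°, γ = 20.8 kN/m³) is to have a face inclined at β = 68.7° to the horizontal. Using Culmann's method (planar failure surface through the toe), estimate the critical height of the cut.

H_c = 35.46 m

Culmann's analysis gives the critical failure plane at α_cr = (β + φ')/2 = (68.7 + 30.8)/2 = 49.8°, and the critical height
H_c = (4c'/γ) · sinβ cosφ' / [1 − cos(β − φ')]
    = (4·48.6/20.8) · sin68.7°·cos30.8° / [1 − cos(37.9°)]
    = 9.346 · 0.9317·0.8590 / [1 − 0.7891]
    = 9.346 · 0.8003 / 0.2109
    = 35.46 m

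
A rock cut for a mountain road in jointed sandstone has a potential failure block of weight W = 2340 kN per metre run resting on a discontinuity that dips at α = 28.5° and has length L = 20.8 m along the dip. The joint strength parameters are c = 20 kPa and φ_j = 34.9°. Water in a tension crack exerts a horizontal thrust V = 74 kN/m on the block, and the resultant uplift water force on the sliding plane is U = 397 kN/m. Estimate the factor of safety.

Resolving the block weight along and normal to the plane and applying the Mohr–Coulomb strength on the joint:
N' = W cosα − U − V sinα = 2340·cos28.5° − 397 − 74·sin28.5° = 1624.1 kN/m
Driving force T = W sinα + V cosα = 2340·sin28.5° + 74·cos28.5° = 1181.6 kN/m
Resisting force R = c·L + N'·tanφ_j = 20·20.8 + 1624.1·tan34.9° = 416.0 + 1133.0 = 1549.0 kN/m
FS = R / T = 1549.0 / 1181.6 = 1.311

FS = 1.31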